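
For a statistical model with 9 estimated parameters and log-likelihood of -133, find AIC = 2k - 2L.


AIC = 2k - 2*loglik = 2(9) - 2(-133).
= 18 + 266 = 284.

284


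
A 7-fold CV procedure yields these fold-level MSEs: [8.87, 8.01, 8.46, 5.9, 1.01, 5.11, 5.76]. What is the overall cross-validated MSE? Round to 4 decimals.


Total MSE across folds = 43.1200.
CV-MSE = 43.1200/7 = 6.1600.

6.1600


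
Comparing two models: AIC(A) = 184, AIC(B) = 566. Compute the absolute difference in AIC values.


Compute |184 - 566| = 382.
Model A has the smaller AIC.

382


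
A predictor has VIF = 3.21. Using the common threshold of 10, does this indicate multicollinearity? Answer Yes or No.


Check: VIF = 3.21 vs threshold = 10.
Since 3.21 < 10, the answer is No.

No


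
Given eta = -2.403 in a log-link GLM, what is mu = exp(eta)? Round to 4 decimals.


Apply the inverse link:
mu = e^-2.403 = 0.0904.

0.0904


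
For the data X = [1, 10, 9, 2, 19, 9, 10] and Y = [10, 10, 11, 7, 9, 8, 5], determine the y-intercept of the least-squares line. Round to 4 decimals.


Compute b1 = 0.0080 from the OLS formula.
With xbar = 8.5714 and ybar = 8.5714, the intercept is:
b0 = 8.5714 - 0.0080 * 8.5714 = 8.5027.

8.5027


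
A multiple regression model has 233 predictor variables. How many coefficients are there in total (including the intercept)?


Each predictor gets one coefficient, plus one intercept.
Total parameters = 233 + 1 = 234.

234


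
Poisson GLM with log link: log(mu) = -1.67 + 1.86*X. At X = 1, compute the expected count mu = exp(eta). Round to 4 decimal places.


eta = -1.67 + 1.86 * 1 = 0.1900.
mu = exp(0.1900) = 1.2092.

1.2092


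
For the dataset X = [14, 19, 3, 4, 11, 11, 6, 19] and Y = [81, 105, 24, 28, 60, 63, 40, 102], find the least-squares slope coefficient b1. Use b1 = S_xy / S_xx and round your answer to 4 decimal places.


Calculate xbar = 10.8750, ybar = 62.8750.
S_xx = 274.8750, S_xy = 1373.8750.
Using b1 = S_xy / S_xx = 1373.8750 / 274.8750, we get b1 = 4.9982.

4.9982


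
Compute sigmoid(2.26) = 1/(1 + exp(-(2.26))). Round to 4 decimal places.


First, exp(-2.2600) = 0.1044.
Then sigma(z) = 1/(1 + 0.1044) = 0.9055.

0.9055


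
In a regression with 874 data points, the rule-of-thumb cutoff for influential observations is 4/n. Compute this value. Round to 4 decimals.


Using the rule of thumb:
Threshold = 4 / 874 = 0.0046.

0.0046


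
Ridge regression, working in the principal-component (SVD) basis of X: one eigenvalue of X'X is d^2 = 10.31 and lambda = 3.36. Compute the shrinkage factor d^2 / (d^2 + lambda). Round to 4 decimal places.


Compute the denominator: 10.31 + 3.36 = 13.6700.
Shrinkage factor = 10.31 / 13.6700 = 0.7542.

0.7542


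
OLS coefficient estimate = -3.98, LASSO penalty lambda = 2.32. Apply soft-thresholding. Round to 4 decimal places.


|beta_OLS| = 3.98.
lambda = 2.32.
Since |beta| > lambda, coefficient = sign(beta)*(|beta| - lambda) = -1.6600.
Result = -1.6600.

-1.6600


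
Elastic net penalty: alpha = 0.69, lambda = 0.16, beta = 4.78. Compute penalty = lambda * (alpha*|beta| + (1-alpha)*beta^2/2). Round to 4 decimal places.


alpha * |beta| = 0.69 * 4.78 = 3.2982.
(1-alpha) * beta^2/2 = 0.31 * 22.8484/2 = 3.5415.
Total = 0.16 * (3.2982 + 3.5415) = 1.0944.

1.0944


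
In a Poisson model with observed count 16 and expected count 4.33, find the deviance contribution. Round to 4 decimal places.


First: ln(16/4.33) = 1.307021.
Then: 16 * 1.307021 = 20.912336.
y - mu = 16 - 4.33 = 11.67.
D = 2(20.912336 - 11.67) = 18.484672, which rounds to 18.4847.

18.4847


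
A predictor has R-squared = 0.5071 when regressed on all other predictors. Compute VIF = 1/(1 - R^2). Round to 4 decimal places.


VIF = 1 / (1 - 0.5071).
= 1 / 0.4929 = 2.0288.

2.0288


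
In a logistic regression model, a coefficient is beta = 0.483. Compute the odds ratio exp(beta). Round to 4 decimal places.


The odds ratio is computed as:
OR = e^(0.483) = 1.6209.

1.6209


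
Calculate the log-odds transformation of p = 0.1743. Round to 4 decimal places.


Compute the odds: 0.1743/0.8257 = 0.2111.
Take the natural log: ln(0.2111) = -1.5555.

-1.5555


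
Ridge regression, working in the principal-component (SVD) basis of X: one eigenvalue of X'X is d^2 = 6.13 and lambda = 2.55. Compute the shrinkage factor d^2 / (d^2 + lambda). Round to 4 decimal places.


Denominator = d^2 + lambda = 6.13 + 2.55 = 8.6800.
Shrinkage = 6.13 / 8.6800 = 0.7062.

0.7062


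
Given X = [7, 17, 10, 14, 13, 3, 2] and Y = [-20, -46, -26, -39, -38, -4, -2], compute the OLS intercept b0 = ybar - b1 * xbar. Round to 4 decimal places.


The slope is b1 = -3.0354.
Sample means are xbar = 9.4286 and ybar = -25.0000.
Intercept: b0 = -25.0000 - (-3.0354)(9.4286) = 3.6195.

3.6195


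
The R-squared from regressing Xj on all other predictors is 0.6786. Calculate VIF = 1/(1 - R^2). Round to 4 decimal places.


VIF = 1 / (1 - 0.6786).
= 1 / 0.3214 = 3.1114.

3.1114


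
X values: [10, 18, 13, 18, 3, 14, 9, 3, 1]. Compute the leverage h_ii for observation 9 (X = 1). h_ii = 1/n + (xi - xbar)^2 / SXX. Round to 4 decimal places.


Compute xbar = 9.8889 with n = 9 observations.
SXX = 332.8889.
Leverage = 1/9 + (1 - 9.8889)^2/332.8889 = 0.3485.

0.3485


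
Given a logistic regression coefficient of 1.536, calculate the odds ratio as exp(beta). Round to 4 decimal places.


exp(1.536) = 4.6460.
So the odds ratio is 4.6460.

4.6460


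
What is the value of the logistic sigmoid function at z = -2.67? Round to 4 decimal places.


First, exp(2.6700) = 14.4400.
Then sigma(z) = 1/(1 + 14.4400) = 0.0648.

0.0648


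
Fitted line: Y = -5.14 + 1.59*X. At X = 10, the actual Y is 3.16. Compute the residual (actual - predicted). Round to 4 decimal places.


Compute yhat = -5.14 + (1.59)(10) = 10.7600.
Residual = actual - predicted = 3.16 - 10.7600 = -7.6000.

-7.6000


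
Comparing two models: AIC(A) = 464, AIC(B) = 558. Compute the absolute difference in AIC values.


Absolute difference = |464 - 558| = 94.
The model with lower AIC (A) is preferred.

94


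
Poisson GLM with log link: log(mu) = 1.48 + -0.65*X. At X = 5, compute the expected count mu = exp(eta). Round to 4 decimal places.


Linear predictor: eta = 1.48 + (-0.65)(5) = -1.7700.
Expected count: mu = exp(-1.7700) = 0.1703.

0.1703


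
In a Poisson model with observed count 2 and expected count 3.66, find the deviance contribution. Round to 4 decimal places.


First: ln(2/3.66) = -0.604316.
Then: 2 * -0.604316 = -1.208632.
y - mu = 2 - 3.66 = -1.66.
D = 2(-1.208632 - -1.66) = 0.902736, which rounds to 0.9027.

0.9027


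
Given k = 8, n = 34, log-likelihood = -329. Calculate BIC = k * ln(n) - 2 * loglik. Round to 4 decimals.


Compute k*ln(n) = 8*ln(34) = 8*3.526361 = 28.210888.
Then -2*loglik = 658.
BIC = 28.210888 + 658 = 686.210888, which rounds to 686.2109.

686.2109


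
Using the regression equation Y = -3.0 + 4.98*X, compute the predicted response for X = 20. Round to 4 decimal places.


Plug X = 20 into Y = -3.0 + 4.98*X:
Y = -3.0 + 99.6000 = 96.6000.

96.6000


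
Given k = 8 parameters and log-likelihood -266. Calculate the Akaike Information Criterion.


AIC = 2k - 2*loglik = 2(8) - 2(-266).
= 16 + 532 = 548.

548


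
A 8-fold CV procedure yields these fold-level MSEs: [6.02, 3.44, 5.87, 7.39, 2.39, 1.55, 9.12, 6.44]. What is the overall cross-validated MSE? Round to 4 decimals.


Add all fold MSEs: 42.2200.
Divide by k = 8: 42.2200/8 = 5.2775.

5.2775


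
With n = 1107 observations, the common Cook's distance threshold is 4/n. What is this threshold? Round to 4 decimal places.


Cook's distance cutoff = 4/n = 4/1107.
= 0.0036.

0.0036


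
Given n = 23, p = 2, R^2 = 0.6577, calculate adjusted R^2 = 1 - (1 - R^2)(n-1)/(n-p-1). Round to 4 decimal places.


Adjusted R^2 = 1 - (1 - R^2) * (n-1)/(n-p-1).
(1 - R^2) = 0.3423.
(n-1)/(n-p-1) = 22/20.
(1 - R^2) * (n-1) = 0.3423 * 22 = 7.5306.
Divide by (n-p-1): 7.5306 / 20 = 0.3765.
Adj R^2 = 1 - 0.3765 = 0.6235.

0.6235


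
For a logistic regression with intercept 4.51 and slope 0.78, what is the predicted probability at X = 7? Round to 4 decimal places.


Compute z = 4.51 + (0.78)(7) = 9.9700.
exp(-z) = 0.0000.
P = 1/(1 + 0.0000) = 1.0000.

1.0000


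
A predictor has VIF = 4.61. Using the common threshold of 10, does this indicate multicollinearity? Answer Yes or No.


Check: VIF = 4.61 vs threshold = 10.
Since 4.61 < 10, the answer is No.

No


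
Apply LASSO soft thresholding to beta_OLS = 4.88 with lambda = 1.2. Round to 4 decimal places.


Check: |4.88| = 4.88 vs lambda = 1.2.
Since |beta| > lambda, coefficient = sign(beta)*(|beta| - lambda) = 3.6800.
Soft-thresholded coefficient = 3.6800.

3.6800


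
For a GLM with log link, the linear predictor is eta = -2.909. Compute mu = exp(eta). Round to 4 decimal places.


Apply the inverse link:
mu = e^-2.909 = 0.0545.

0.0545


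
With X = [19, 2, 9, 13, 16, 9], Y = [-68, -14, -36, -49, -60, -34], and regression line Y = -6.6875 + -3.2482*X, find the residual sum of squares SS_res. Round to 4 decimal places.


Predicted values from Y = -6.6875 + -3.2482*X.
Residuals: [0.4033, -0.8161, -0.0787, -0.0859, -1.3413, 1.9213].
SSres = 6.3327.

6.3327


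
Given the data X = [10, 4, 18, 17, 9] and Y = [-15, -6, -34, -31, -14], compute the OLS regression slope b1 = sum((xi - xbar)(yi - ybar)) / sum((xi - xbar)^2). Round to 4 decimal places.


First compute the means: xbar = 11.6000, ybar = -20.0000.
Then S_xx = sum((xi - xbar)^2) = 137.2000.
S_xy = sum((xi - xbar)(yi - ybar)) = -279.0000.
b1 = S_xy / S_xx = -279.0000 / 137.2000 = -2.0335.

-2.0335


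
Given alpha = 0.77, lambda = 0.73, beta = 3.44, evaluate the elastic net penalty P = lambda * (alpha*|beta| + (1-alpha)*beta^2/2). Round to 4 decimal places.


alpha * |beta| = 0.77 * 3.44 = 2.6488.
(1-alpha) * beta^2/2 = 0.23 * 11.8336/2 = 1.3609.
Total = 0.73 * (2.6488 + 1.3609) = 2.9271.

2.9271


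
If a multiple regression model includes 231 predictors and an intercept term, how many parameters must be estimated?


Total coefficients = number of predictors + 1 (for the intercept).
= 231 + 1 = 232.

232


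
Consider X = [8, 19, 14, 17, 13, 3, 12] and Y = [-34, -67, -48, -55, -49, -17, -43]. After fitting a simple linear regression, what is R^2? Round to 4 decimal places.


After computing the OLS fit (b0=-8.9577, b1=-2.9104):
SSres = 31.4495, SStot = 1517.4286.
R^2 = 1 - 31.4495/1517.4286 = 0.9793.

0.9793


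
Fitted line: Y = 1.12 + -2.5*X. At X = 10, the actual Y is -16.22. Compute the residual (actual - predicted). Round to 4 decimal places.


Predicted = 1.12 + -2.5 * 10 = -23.8800.
Residual = -16.22 - -23.8800 = 7.6600.

7.6600


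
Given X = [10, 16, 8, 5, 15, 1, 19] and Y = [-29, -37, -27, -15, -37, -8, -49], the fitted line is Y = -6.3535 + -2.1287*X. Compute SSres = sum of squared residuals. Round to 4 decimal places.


Compute predicted values, then residuals = yi - yhat_i.
Residuals: [-1.3595, 3.4127, -3.6169, 1.9970, 1.2840, 0.4822, -2.2012].
SSres = sum(residual^2) = 37.2912.

37.2912


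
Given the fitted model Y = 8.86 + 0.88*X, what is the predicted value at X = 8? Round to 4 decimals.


Plug X = 8 into Y = 8.86 + 0.88*X:
Y = 8.86 + 7.0400 = 15.9000.

15.9000


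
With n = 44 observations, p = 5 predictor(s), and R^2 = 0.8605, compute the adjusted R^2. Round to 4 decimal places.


Plug in: Adj R^2 = 1 - (1 - 0.8605) * 43/38.
= 1 - 0.1395 * 43/38
= 1 - 5.9985 / 38
= 1 - 0.1579 = 0.8421.

0.8421


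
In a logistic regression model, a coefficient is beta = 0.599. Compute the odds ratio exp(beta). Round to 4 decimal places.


exp(0.599) = 1.8203.
So the odds ratio is 1.8203.

1.8203


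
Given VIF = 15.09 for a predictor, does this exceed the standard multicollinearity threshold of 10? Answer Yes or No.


The threshold is 10.
VIF = 15.09 is >= 10.
Multicollinearity indication: Yes.

Yes


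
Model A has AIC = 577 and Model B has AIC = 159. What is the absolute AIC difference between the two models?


Compute |577 - 159| = 418.
Model B has the smaller AIC.

418


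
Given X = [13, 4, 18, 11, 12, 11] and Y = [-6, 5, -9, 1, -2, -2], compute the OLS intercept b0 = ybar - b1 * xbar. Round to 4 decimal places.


First find the slope: b1 = -1.0394.
Means: xbar = 11.5000, ybar = -2.1667.
b0 = ybar - b1 * xbar = -2.1667 - -1.0394 * 11.5000 = 9.7865.

9.7865


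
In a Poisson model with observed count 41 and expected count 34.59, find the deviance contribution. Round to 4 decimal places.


First: ln(41/34.59) = 0.170007.
Then: 41 * 0.170007 = 6.970287.
y - mu = 41 - 34.59 = 6.41.
D = 2(6.970287 - 6.41) = 1.120574, which rounds to 1.1206.

1.1206


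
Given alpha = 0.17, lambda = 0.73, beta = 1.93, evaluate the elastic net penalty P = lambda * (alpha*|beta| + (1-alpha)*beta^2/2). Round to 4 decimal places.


Compute:
L1 = 0.17 * 1.93 = 0.3281.
L2 = 0.83 * 1.93^2 / 2 = 1.5458.
Penalty = 0.73 * (0.3281 + 1.5458) = 1.3680.

1.3680


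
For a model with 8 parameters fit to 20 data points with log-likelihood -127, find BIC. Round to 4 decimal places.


k * ln(n) = 8 * ln(20) = 8 * 2.995732 = 23.965856.
-2 * loglik = -2 * (-127) = 254.
BIC = 23.965856 + 254 = 277.965856, which rounds to 277.9659.

277.9659


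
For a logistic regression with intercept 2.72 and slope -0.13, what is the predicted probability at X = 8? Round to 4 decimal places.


z = 2.72 + -0.13 * 8 = 1.6800.
Sigmoid: P = 1 / (1 + exp(-1.6800)) = 0.8429.

0.8429


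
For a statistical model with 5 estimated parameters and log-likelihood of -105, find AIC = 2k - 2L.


AIC = 2*5 - 2*(-105).
= 10 + 210 = 220.

220


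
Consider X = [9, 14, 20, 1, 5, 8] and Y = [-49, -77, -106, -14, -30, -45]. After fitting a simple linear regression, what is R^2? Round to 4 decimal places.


The fitted line is Y = -6.5898 + -4.9379*X.
SSres = 15.1308, SStot = 5513.5000.
R^2 = 1 - SSres/SStot = 0.9973.

0.9973


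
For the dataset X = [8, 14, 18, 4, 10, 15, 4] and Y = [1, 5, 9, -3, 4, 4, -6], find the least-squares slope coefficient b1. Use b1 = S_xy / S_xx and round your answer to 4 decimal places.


The sample means are xbar = 10.4286 and ybar = 2.0000.
Compute S_xx = 179.7143 and S_xy = 158.0000.
Slope b1 = S_xy / S_xx = 158.0000 / 179.7143 = 0.8792.

0.8792


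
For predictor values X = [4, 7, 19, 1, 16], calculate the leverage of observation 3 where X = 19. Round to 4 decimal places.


n = 5, xbar = 9.4000.
SXX = sum((xi - xbar)^2) = 241.2000.
h = 1/5 + (19 - 9.4000)^2 / 241.2000 = 0.5821.

0.5821


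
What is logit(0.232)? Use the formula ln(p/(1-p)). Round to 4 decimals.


The odds are p/(1-p) = 0.232 / 0.768 = 0.3021.
logit(p) = ln(0.3021) = -1.1971.

-1.1971


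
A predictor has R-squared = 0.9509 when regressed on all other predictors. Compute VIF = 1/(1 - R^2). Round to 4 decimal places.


Using VIF = 1/(1 - R^2_j):
1 - 0.9509 = 0.0491.
VIF = 20.3666.

20.3666


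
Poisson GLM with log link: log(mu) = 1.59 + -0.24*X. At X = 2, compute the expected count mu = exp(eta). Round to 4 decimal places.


Compute eta = 1.59 + -0.24 * 2 = 1.1100.
Apply inverse link: mu = e^1.1100 = 3.0344.

3.0344


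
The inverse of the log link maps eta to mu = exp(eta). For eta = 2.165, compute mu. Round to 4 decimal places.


Apply the inverse link:
mu = e^2.165 = 8.7146.

8.7146


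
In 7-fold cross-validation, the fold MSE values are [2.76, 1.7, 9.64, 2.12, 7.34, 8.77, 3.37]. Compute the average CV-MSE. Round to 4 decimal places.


Sum of fold MSEs = 35.7000.
Average = 35.7000 / 7 = 5.1000.

5.1000


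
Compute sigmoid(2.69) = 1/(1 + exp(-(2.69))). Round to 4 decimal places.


exp(-2.6900) = 0.0679.
1 + exp(-z) = 1.0679.
sigmoid = 1/1.0679 = 0.9364.

0.9364


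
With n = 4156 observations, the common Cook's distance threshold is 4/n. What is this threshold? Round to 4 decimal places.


Cook's distance cutoff = 4/n = 4/4156.
= 0.0010.

0.0010


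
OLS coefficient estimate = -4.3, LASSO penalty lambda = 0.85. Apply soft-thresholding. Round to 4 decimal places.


Absolute value: |-4.3| = 4.3.
Compare to lambda = 0.85.
Since |beta| > lambda, coefficient = sign(beta)*(|beta| - lambda) = -3.4500.

-3.4500


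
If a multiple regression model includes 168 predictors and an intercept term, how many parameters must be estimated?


Including the intercept, the model has 168 predictor coefficients + 1 intercept.
Total = 169.

169


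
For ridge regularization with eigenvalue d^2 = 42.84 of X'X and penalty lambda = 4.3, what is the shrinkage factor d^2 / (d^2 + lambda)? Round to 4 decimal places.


Compute the denominator: 42.84 + 4.3 = 47.1400.
Shrinkage factor = 42.84 / 47.1400 = 0.9088.

0.9088


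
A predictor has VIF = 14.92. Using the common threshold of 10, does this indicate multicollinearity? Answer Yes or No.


The threshold is 10.
VIF = 14.92 is >= 10.
Multicollinearity indication: Yes.

Yes


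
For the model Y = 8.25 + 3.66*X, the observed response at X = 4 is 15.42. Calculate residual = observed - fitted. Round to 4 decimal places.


Predicted = 8.25 + 3.66 * 4 = 22.8900.
Residual = 15.42 - 22.8900 = -7.4700.

-7.4700


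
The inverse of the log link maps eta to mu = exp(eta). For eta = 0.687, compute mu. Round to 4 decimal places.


Apply the inverse link:
mu = e^0.687 = 1.9877.

1.9877


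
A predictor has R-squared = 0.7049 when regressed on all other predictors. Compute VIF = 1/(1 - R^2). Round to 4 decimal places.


Using VIF = 1/(1 - R^2_j):
1 - 0.7049 = 0.2951.
VIF = 3.3887.

3.3887


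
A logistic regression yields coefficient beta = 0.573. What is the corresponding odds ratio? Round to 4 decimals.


Odds ratio = exp(beta) = exp(0.573).
= 1.7736.

1.7736


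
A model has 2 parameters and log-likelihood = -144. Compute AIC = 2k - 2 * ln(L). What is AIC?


AIC = 2k - 2*loglik = 2(2) - 2(-144).
= 4 + 288 = 292.

292


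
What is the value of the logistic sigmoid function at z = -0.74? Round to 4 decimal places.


exp(0.7400) = 2.0959.
1 + exp(-z) = 3.0959.
sigmoid = 1/3.0959 = 0.3230.

0.3230


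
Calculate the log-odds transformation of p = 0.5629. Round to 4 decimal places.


The odds are p/(1-p) = 0.5629 / 0.4371 = 1.2878.
logit(p) = ln(1.2878) = 0.2529.

0.2529


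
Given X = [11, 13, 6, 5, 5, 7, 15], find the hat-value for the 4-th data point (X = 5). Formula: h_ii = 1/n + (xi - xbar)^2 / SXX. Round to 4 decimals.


Compute xbar = 8.8571 with n = 7 observations.
SXX = 100.8571.
Leverage = 1/7 + (5 - 8.8571)^2/100.8571 = 0.2904.

0.2904


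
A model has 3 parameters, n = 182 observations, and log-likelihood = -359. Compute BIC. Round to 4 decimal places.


k * ln(n) = 3 * ln(182) = 3 * 5.204007 = 15.612021.
-2 * loglik = -2 * (-359) = 718.
BIC = 15.612021 + 718 = 733.612021, which rounds to 733.6120.

733.6120


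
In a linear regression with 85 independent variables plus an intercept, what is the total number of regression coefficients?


Including the intercept, the model has 85 predictor coefficients + 1 intercept.
Total = 86.

86


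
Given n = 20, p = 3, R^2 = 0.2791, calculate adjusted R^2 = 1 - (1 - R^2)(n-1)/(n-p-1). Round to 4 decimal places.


Using the formula:
(1 - 0.2791) = 0.7209.
Multiply by 19/16: 0.7209 * 19 = 13.6971, then 13.6971 / 16 = 0.8561.
Adj R^2 = 1 - 0.8561 = 0.1439.

0.1439


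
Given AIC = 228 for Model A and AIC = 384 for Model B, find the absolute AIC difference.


Absolute difference = |228 - 384| = 156.
The model with lower AIC (A) is preferred.

156


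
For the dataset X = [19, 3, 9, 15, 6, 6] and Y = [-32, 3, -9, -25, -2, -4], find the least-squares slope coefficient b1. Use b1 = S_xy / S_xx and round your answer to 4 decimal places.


Calculate xbar = 9.6667, ybar = -11.5000.
S_xx = 187.3333, S_xy = -424.0000.
Using b1 = S_xy / S_xx = -424.0000 / 187.3333, we get b1 = -2.2633.

-2.2633


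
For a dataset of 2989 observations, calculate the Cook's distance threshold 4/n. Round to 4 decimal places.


The threshold is 4/n.
4/2989 = 0.0013.

0.0013


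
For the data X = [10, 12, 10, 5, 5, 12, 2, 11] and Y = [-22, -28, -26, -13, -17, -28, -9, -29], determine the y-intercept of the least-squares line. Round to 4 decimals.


The slope is b1 = -1.9485.
Sample means are xbar = 8.3750 and ybar = -21.5000.
Intercept: b0 = -21.5000 - (-1.9485)(8.3750) = -5.1816.

-5.1816


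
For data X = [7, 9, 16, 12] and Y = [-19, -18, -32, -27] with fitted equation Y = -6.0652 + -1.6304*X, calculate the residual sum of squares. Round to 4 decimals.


Compute predicted values, then residuals = yi - yhat_i.
Residuals: [-1.5220, 2.7388, 0.1516, -1.3700].
SSres = sum(residual^2) = 11.7174.

11.7174


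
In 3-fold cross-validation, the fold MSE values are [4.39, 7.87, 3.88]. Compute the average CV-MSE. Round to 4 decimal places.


Add all fold MSEs: 16.1400.
Divide by k = 3: 16.1400/3 = 5.3800.

5.3800


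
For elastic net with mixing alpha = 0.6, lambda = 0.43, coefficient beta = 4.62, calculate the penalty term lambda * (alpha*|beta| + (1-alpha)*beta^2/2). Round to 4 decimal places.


alpha * |beta| = 0.6 * 4.62 = 2.7720.
(1-alpha) * beta^2/2 = 0.4 * 21.3444/2 = 4.2689.
Total = 0.43 * (2.7720 + 4.2689) = 3.0276.

3.0276


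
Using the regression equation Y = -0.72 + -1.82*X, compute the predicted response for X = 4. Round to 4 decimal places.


Substitute X = 4 into the equation:
Y = -0.72 + -1.82 * 4 = -0.72 + -7.2800 = -8.0000.

-8.0000


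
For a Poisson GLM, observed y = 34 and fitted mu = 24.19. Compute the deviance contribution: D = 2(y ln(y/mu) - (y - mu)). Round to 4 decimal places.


Compute y*ln(y/mu) = 34*ln(34/24.19) = 34*0.340421 = 11.574314.
y - mu = 9.81.
D = 2*(11.574314 - (9.81)) = 3.528628, which rounds to 3.5286.

3.5286


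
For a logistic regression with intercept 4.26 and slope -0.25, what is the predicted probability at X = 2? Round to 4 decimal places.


Compute z = 4.26 + (-0.25)(2) = 3.7600.
exp(-z) = 0.0233.
P = 1/(1 + 0.0233) = 0.9772.

0.9772


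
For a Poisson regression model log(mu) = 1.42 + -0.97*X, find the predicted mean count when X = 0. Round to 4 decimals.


Linear predictor: eta = 1.42 + (-0.97)(0) = 1.4200.
Expected count: mu = exp(1.4200) = 4.1371.

4.1371


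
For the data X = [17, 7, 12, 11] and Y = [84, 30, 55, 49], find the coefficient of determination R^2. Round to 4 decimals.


After computing the OLS fit (b0=-9.2857, b1=5.4286):
SSres = 5.4286, SStot = 1501.0000.
R^2 = 1 - 5.4286/1501.0000 = 0.9964.

0.9964


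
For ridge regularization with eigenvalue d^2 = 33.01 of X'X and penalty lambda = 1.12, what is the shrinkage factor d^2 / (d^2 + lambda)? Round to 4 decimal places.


Compute the denominator: 33.01 + 1.12 = 34.1300.
Shrinkage factor = 33.01 / 34.1300 = 0.9672.

0.9672


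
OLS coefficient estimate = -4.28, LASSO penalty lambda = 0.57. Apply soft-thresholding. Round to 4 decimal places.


Check: |-4.28| = 4.28 vs lambda = 0.57.
Since |beta| > lambda, coefficient = sign(beta)*(|beta| - lambda) = -3.7100.
Soft-thresholded coefficient = -3.7100.

-3.7100


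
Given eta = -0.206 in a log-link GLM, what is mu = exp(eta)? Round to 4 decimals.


The inverse log link gives:
mu = exp(-0.206) = 0.8138.

0.8138


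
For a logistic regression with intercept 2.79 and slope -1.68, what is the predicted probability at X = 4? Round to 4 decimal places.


Compute z = 2.79 + (-1.68)(4) = -3.9300.
exp(-z) = 50.9070.
P = 1/(1 + 50.9070) = 0.0193.

0.0193


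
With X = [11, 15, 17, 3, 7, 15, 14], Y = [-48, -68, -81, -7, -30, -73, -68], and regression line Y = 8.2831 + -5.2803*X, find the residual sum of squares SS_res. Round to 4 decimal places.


Compute predicted values, then residuals = yi - yhat_i.
Residuals: [1.8002, 2.9214, 0.4820, 0.5578, -1.3210, -2.0786, -2.3589].
SSres = sum(residual^2) = 23.9488.

23.9488


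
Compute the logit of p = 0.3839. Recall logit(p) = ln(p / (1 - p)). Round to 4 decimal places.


1 - p = 0.6161.
p/(1-p) = 0.6231.
logit = ln(0.6231) = -0.4730.

-0.4730


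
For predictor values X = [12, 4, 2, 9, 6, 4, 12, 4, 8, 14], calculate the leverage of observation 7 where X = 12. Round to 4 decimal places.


Compute xbar = 7.5000 with n = 10 observations.
SXX = 154.5000.
Leverage = 1/10 + (12 - 7.5000)^2/154.5000 = 0.2311.

0.2311


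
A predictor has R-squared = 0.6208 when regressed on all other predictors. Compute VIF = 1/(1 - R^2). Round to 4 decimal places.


Using VIF = 1/(1 - R^2_j):
1 - 0.6208 = 0.3792.
VIF = 2.6371.

2.6371


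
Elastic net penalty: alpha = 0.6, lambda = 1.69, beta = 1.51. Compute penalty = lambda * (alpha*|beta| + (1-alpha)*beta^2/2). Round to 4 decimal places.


L1 component = 0.6 * |1.51| = 0.9060.
L2 component = 0.4 * 1.51^2 / 2 = 0.4560.
Penalty = 1.69 * (0.9060 + 0.4560) = 1.69 * 1.3620 = 2.3018.

2.3018


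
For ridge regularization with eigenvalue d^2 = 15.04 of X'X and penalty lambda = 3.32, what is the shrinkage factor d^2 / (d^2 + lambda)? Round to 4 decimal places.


d^2 + lambda = 15.04 + 3.32 = 18.3600.
Shrinkage factor = 15.04/18.3600 = 0.8192.

0.8192


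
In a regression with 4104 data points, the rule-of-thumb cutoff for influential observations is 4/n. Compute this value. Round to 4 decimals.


Cook's distance cutoff = 4/n = 4/4104.
= 0.0010.

0.0010


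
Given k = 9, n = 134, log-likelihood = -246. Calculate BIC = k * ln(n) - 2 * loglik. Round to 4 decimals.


k * ln(n) = 9 * ln(134) = 9 * 4.897840 = 44.080560.
-2 * loglik = -2 * (-246) = 492.
BIC = 44.080560 + 492 = 536.080560, which rounds to 536.0806.

536.0806


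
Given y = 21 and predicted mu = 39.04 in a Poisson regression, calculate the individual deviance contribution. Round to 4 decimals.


First: ln(21/39.04) = -0.620064.
Then: 21 * -0.620064 = -13.021344.
y - mu = 21 - 39.04 = -18.04.
D = 2(-13.021344 - -18.04) = 10.037312, which rounds to 10.0373.

10.0373


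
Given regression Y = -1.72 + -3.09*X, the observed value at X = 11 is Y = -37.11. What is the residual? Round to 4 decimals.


Compute yhat = -1.72 + (-3.09)(11) = -35.7100.
Residual = actual - predicted = -37.11 - -35.7100 = -1.4000.

-1.4000


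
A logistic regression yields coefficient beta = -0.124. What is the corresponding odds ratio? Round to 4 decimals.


The odds ratio is computed as:
OR = e^(-0.124) = 0.8834.

0.8834


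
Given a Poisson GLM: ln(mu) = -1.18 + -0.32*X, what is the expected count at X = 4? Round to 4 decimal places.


Compute eta = -1.18 + -0.32 * 4 = -2.4600.
Apply inverse link: mu = e^-2.4600 = 0.0854.

0.0854


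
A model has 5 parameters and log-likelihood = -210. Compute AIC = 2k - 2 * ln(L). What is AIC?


AIC = 2k - 2*loglik = 2(5) - 2(-210).
= 10 + 420 = 430.

430


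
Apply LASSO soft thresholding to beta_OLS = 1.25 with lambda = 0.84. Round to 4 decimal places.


|beta_OLS| = 1.25.
lambda = 0.84.
Since |beta| > lambda, coefficient = sign(beta)*(|beta| - lambda) = 0.4100.
Result = 0.4100.

0.4100


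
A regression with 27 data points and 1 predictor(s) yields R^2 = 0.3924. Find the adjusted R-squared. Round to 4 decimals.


Using the formula:
(1 - 0.3924) = 0.6076.
Multiply by 26/25: 0.6076 * 26 = 15.7976, then 15.7976 / 25 = 0.6319.
Adj R^2 = 1 - 0.6319 = 0.3681.

0.3681


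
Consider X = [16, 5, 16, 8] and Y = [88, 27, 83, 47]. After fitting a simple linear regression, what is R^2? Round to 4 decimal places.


Fit the OLS line: b0 = 2.9815, b1 = 5.1794.
SSres = 22.9499.
SStot = 2564.7500.
R^2 = 1 - 22.9499/2564.7500 = 0.9911.

0.9911


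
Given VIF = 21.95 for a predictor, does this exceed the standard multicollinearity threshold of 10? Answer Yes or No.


Check: VIF = 21.95 vs threshold = 10.
Since 21.95 >= 10, the answer is Yes.

Yes


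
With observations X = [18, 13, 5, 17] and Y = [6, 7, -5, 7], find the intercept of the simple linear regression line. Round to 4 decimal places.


First find the slope: b1 = 0.8998.
Means: xbar = 13.2500, ybar = 3.7500.
b0 = ybar - b1 * xbar = 3.7500 - 0.8998 * 13.2500 = -8.1718.

-8.1718


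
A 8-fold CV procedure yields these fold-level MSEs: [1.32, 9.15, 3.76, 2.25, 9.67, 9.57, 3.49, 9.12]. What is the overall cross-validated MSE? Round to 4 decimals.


Total MSE across folds = 48.3300.
CV-MSE = 48.3300/8 = 6.0413.

6.0413


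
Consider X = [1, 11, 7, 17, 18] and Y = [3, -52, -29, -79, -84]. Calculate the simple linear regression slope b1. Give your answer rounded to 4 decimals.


The sample means are xbar = 10.8000 and ybar = -48.2000.
Compute S_xx = 200.8000 and S_xy = -1024.2000.
Slope b1 = S_xy / S_xx = -1024.2000 / 200.8000 = -5.1006.

-5.1006


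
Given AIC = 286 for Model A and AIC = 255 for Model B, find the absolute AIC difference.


Absolute difference = |286 - 255| = 31.
The model with lower AIC (B) is preferred.

31


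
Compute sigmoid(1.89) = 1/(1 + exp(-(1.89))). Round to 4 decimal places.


Compute exp(-1.8900) = 0.1511.
Sigmoid = 1 / (1 + 0.1511) = 1 / 1.1511 = 0.8688.

0.8688


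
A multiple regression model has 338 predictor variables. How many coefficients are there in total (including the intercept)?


Including the intercept, the model has 338 predictor coefficients + 1 intercept.
Total = 339.

339


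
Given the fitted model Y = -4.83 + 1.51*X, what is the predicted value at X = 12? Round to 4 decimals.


Substitute X = 12 into the equation:
Y = -4.83 + 1.51 * 12 = -4.83 + 18.1200 = 13.2900.

13.2900


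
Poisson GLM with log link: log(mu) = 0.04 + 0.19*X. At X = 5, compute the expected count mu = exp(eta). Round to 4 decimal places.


Linear predictor: eta = 0.04 + (0.19)(5) = 0.9900.
Expected count: mu = exp(0.9900) = 2.6912.

2.6912


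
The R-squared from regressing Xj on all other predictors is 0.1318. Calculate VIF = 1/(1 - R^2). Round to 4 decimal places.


VIF = 1 / (1 - 0.1318).
= 1 / 0.8682 = 1.1518.

1.1518


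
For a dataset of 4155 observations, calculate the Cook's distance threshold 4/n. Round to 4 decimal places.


Cook's distance cutoff = 4/n = 4/4155.
= 0.0010.

0.0010


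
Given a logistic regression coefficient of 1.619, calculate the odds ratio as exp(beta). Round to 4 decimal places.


Odds ratio = exp(beta) = exp(1.619).
= 5.0480.

5.0480


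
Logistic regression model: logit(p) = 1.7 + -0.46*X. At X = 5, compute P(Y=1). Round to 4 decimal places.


Linear predictor: z = 1.7 + -0.46 * 5 = -0.6000.
P = 1/(1 + exp(0.6000)) = 1/(1 + 1.8221) = 0.3543.

0.3543


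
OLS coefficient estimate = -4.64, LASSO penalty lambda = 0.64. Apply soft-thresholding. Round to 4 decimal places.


|beta_OLS| = 4.64.
lambda = 0.64.
Since |beta| > lambda, coefficient = sign(beta)*(|beta| - lambda) = -4.0000.
Result = -4.0000.

-4.0000


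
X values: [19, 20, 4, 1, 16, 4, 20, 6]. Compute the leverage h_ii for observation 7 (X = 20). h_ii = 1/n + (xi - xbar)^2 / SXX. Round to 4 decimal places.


Compute xbar = 11.2500 with n = 8 observations.
SXX = 473.5000.
Leverage = 1/8 + (20 - 11.2500)^2/473.5000 = 0.2867.

0.2867


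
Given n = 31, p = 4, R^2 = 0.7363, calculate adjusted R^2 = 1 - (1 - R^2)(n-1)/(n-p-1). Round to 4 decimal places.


Using the formula:
(1 - 0.7363) = 0.2637.
Multiply by 30/26: 0.2637 * 30 = 7.9110, then 7.9110 / 26 = 0.3043.
Adj R^2 = 1 - 0.3043 = 0.6957.

0.6957


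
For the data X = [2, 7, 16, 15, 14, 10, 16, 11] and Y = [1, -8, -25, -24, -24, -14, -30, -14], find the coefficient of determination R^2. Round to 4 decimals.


After computing the OLS fit (b0=6.1949, b1=-2.0611):
SSres = 23.3585, SStot = 753.5000.
R^2 = 1 - 23.3585/753.5000 = 0.9690.

0.9690


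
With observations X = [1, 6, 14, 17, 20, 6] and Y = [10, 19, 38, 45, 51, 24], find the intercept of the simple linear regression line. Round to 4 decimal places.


Compute b1 = 2.1441 from the OLS formula.
With xbar = 10.6667 and ybar = 31.1667, the intercept is:
b0 = 31.1667 - 2.1441 * 10.6667 = 8.2966.

8.2966


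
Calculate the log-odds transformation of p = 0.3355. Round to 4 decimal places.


The odds are p/(1-p) = 0.3355 / 0.6645 = 0.5049.
logit(p) = ln(0.5049) = -0.6834.

-0.6834


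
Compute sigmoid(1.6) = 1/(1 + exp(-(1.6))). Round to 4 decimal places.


Compute exp(-1.6000) = 0.2019.
Sigmoid = 1 / (1 + 0.2019) = 1 / 1.2019 = 0.8320.

0.8320


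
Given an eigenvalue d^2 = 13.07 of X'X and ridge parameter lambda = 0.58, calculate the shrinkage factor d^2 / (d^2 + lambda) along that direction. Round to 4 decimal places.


Denominator = d^2 + lambda = 13.07 + 0.58 = 13.6500.
Shrinkage = 13.07 / 13.6500 = 0.9575.

0.9575


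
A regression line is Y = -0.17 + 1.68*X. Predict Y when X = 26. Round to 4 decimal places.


Predicted value:
Y = -0.17 + (1.68)(26) = -0.17 + 43.6800 = 43.5100.

43.5100


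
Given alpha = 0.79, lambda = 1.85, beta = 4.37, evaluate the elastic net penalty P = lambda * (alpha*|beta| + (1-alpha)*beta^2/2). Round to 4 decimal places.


Compute:
L1 = 0.79 * 4.37 = 3.4523.
L2 = 0.21 * 4.37^2 / 2 = 2.0052.
Penalty = 1.85 * (3.4523 + 2.0052) = 10.0963.

10.0963


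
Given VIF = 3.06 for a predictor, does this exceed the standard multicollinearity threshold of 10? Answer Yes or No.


Check: VIF = 3.06 vs threshold = 10.
Since 3.06 < 10, the answer is No.

No


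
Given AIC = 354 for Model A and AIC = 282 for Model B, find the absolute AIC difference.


Compute |354 - 282| = 72.
Model B has the smaller AIC.

72


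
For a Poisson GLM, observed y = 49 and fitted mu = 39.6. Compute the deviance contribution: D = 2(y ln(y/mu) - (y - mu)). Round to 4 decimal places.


y/mu = 49/39.6 = 1.237374 (approx.), and ln(49/39.6) = 0.212991.
y * ln(y/mu) = 49 * 0.212991 = 10.436559.
y - mu = 9.4.
D = 2 * (10.436559 - 9.4) = 2.073118, which rounds to 2.0731.

2.0731


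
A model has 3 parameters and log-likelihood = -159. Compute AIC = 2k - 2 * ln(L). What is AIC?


AIC = 2*3 - 2*(-159).
= 6 + 318 = 324.

324


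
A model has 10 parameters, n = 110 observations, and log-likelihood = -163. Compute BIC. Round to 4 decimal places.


k * ln(n) = 10 * ln(110) = 10 * 4.700480 = 47.004800.
-2 * loglik = -2 * (-163) = 326.
BIC = 47.004800 + 326 = 373.004800, which rounds to 373.0048.

373.0048


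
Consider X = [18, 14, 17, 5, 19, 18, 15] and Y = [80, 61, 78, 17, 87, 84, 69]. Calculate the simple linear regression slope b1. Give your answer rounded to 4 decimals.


Calculate xbar = 15.1429, ybar = 68.0000.
S_xx = 138.8571, S_xy = 697.0000.
Using b1 = S_xy / S_xx = 697.0000 / 138.8571, we get b1 = 5.0195.

5.0195


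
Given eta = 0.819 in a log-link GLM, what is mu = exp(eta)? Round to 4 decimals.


Apply the inverse link:
mu = e^0.819 = 2.2682.

2.2682


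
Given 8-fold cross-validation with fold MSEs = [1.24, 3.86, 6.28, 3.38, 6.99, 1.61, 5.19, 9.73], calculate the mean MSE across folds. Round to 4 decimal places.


Total MSE across folds = 38.2800.
CV-MSE = 38.2800/8 = 4.7850.

4.7850


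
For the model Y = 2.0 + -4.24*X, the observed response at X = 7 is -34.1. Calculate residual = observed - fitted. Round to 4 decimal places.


Predicted = 2.0 + -4.24 * 7 = -27.6800.
Residual = -34.1 - -27.6800 = -6.4200.

-6.4200


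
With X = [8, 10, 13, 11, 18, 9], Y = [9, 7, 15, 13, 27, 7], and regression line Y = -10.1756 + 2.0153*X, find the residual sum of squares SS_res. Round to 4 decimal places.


Predicted values from Y = -10.1756 + 2.0153*X.
Residuals: [3.0532, -2.9774, -1.0233, 1.0073, 0.9002, -0.9621].
SSres = 21.9847.

21.9847


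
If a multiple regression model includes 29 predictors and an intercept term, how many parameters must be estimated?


Total coefficients = number of predictors + 1 (for the intercept).
= 29 + 1 = 30.

30


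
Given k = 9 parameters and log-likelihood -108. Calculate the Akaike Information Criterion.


AIC = 2k - 2*loglik = 2(9) - 2(-108).
= 18 + 216 = 234.

234


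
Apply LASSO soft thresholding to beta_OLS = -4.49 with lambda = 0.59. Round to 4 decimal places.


Absolute value: |-4.49| = 4.49.
Compare to lambda = 0.59.
Since |beta| > lambda, coefficient = sign(beta)*(|beta| - lambda) = -3.9000.

-3.9000


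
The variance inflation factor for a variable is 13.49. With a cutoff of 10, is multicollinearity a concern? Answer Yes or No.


Compare VIF = 13.49 to the threshold of 10.
13.49 >= 10, so the answer is Yes.

Yes


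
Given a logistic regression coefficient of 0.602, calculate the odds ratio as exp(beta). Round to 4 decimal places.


Odds ratio = exp(beta) = exp(0.602).
= 1.8258.

1.8258


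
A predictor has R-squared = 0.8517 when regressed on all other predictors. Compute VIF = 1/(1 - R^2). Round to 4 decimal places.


Denominator: 1 - 0.8517 = 0.1483.
VIF = 1 / 0.1483 = 6.7431.

6.7431


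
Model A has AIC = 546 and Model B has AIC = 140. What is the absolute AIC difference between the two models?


|AIC_A - AIC_B| = |546 - 140| = 406.
Model B is preferred (lower AIC).

406


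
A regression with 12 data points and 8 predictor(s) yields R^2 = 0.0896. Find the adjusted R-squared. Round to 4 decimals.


Using the formula:
(1 - 0.0896) = 0.9104.
Multiply by 11/3: 0.9104 * 11 = 10.0144, then 10.0144 / 3 = 3.3381.
Adj R^2 = 1 - 3.3381 = -2.3381.

-2.3381


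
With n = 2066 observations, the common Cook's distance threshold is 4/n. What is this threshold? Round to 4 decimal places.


The threshold is 4/n.
4/2066 = 0.0019.

0.0019


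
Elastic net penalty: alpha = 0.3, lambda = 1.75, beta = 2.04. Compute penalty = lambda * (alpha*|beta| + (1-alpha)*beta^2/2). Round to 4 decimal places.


alpha * |beta| = 0.3 * 2.04 = 0.6120.
(1-alpha) * beta^2/2 = 0.7 * 4.1616/2 = 1.4566.
Total = 1.75 * (0.6120 + 1.4566) = 3.6200.

3.6200


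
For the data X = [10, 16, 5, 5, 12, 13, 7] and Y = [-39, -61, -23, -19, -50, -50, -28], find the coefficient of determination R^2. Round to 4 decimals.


After computing the OLS fit (b0=-2.4787, b1=-3.7154):
SSres = 18.7287, SStot = 1501.7143.
R^2 = 1 - 18.7287/1501.7143 = 0.9875.

0.9875


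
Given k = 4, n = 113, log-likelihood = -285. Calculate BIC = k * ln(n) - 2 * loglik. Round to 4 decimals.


ln(113) = 4.727388.
k * ln(n) = 4 * 4.727388 = 18.909552.
-2L = 570.
BIC = 18.909552 + 570 = 588.909552, which rounds to 588.9096.

588.9096


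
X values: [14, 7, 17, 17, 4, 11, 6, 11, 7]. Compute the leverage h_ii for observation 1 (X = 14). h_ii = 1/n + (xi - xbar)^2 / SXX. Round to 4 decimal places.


Compute xbar = 10.4444 with n = 9 observations.
SXX = 184.2222.
Leverage = 1/9 + (14 - 10.4444)^2/184.2222 = 0.1797.

0.1797


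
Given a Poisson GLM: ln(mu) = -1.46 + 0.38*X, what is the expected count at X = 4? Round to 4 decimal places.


Linear predictor: eta = -1.46 + (0.38)(4) = 0.0600.
Expected count: mu = exp(0.0600) = 1.0618.

1.0618


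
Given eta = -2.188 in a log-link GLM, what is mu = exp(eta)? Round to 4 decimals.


mu = exp(eta) = exp(-2.188).
= 0.1121.

0.1121


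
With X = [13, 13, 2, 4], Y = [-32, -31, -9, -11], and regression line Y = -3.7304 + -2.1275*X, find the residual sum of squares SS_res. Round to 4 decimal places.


For each point, residual = actual - predicted.
Residuals: [-0.6121, 0.3879, -1.0146, 1.2404].
Sum of squared residuals = 3.0931.

3.0931


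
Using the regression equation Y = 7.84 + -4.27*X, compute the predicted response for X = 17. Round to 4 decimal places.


Predicted value:
Y = 7.84 + (-4.27)(17) = 7.84 + -72.5900 = -64.7500.

-64.7500


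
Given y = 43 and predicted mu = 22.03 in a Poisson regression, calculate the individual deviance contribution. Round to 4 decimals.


Compute y*ln(y/mu) = 43*ln(43/22.03) = 43*0.668795 = 28.758185.
y - mu = 20.97.
D = 2*(28.758185 - (20.97)) = 15.576370, which rounds to 15.5764.

15.5764
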